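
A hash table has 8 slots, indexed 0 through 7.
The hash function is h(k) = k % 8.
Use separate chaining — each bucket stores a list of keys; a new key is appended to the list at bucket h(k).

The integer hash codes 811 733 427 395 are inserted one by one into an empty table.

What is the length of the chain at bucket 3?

Insert 811: h=3, bucket 3 empty → new chain.
Insert 733: h=5, bucket 5 empty → new chain.
Insert 427: h=3, bucket 3 nonempty → append to chain.
Insert 395: h=3, bucket 3 nonempty → append to chain.
Final buckets:
0: ∅
1: ∅
2: ∅
3: 811 -> 427 -> 395
4: ∅
5: 733
6: ∅
7: ∅

3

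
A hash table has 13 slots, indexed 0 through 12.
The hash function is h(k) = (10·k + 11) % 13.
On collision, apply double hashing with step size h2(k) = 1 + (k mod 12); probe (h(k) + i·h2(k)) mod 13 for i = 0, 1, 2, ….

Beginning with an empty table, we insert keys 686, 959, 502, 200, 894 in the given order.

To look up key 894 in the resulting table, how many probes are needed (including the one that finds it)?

Insert 686: h=7, slot 7 empty -> index 7.
Insert 959: h=7, h2=12, slot 7 occupied -> index 6.
Insert 502: h=0, slot 0 empty -> index 0.
Insert 200: h=9, slot 9 empty -> index 9.
Insert 894: h=7, h2=7, slot 7 occupied -> index 1.
Table: [502, 894, —, —, —, —, 959, 686, —, 200, —, —, —]
Lookup 894: h=7, h2=7, probe 7,1 → found at 1.

2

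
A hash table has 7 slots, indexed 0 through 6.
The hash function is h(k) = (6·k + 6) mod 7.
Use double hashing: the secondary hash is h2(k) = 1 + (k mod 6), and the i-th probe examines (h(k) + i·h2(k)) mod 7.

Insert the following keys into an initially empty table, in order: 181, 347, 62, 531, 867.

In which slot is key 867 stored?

181 hashes to 0; slot 0 is free -> place at 0.
347 hashes to 2; slot 2 is free -> place at 2.
62 hashes to 0, h2=3; 0 taken -> place at 3.
531 hashes to 0, h2=4; 0 taken -> place at 4.
867 hashes to 0, h2=4; 0,4 taken -> place at 1.
Table: [181, 867, 347, 62, 531, ∅, ∅]

1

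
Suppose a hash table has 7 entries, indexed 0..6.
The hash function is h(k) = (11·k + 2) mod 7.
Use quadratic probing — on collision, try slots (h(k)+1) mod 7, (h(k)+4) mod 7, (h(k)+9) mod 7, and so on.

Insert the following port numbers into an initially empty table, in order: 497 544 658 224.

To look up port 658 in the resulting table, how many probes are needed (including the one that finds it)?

2

497 hashes to 2; slot 2 is free → place at 2.
544 hashes to 1; slot 1 is free → place at 1.
658 hashes to 2; 2 taken → place at 3.
224 hashes to 2; 2,3 taken → place at 6.
Table: [_, 544, 497, 658, _, _, 224]
Lookup 658: h=2, probe 2,3 → found at 3.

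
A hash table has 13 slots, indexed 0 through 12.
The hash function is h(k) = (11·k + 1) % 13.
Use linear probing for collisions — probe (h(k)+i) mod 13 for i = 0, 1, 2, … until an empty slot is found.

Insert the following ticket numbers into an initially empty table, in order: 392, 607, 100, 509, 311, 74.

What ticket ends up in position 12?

509

Insert 392: h=10, slot 10 empty -> index 10.
Insert 607: h=9, slot 9 empty -> index 9.
Insert 100: h=9, slots 9,10 occupied -> index 11.
Insert 509: h=10, slots 10,11 occupied -> index 12.
Insert 311: h=3, slot 3 empty -> index 3.
Insert 74: h=9, slots 9,10,11,12 occupied -> index 0.
Table: [74, -, -, 311, -, -, -, -, -, 607, 392, 100, 509]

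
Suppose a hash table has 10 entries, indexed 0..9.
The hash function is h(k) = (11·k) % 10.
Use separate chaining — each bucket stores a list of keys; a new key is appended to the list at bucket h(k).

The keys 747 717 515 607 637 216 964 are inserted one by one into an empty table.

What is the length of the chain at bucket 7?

4

Insert 747: h=7, bucket 7 empty -> new chain.
Insert 717: h=7, bucket 7 nonempty -> append to chain.
Insert 515: h=5, bucket 5 empty -> new chain.
Insert 607: h=7, bucket 7 nonempty -> append to chain.
Insert 637: h=7, bucket 7 nonempty -> append to chain.
Insert 216: h=6, bucket 6 empty -> new chain.
Insert 964: h=4, bucket 4 empty -> new chain.
Final buckets:
0: _
1: _
2: _
3: _
4: 964
5: 515
6: 216
7: 747 -> 717 -> 607 -> 637
8: _
9: _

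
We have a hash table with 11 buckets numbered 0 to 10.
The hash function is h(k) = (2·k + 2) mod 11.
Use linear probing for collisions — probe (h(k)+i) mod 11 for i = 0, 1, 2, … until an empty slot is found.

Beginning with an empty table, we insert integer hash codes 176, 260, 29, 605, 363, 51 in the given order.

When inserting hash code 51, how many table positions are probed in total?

176: h=2 → slot 2
260: h=5 → slot 5
29: h=5, probe 5,6 → slot 6
605: h=2, probe 2,3 → slot 3
363: h=2, probe 2,3,4 → slot 4
51: h=5, probe 5,6,7 → slot 7
Table: [., ., 176, 605, 363, 260, 29, 51, ., ., .]

3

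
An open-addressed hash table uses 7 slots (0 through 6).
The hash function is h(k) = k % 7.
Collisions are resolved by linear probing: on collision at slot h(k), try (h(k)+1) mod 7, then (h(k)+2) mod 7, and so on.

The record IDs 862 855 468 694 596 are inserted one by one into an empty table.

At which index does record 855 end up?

2

Insert 862: h=1, slot 1 empty -> index 1.
Insert 855: h=1, slot 1 occupied -> index 2.
Insert 468: h=6, slot 6 empty -> index 6.
Insert 694: h=1, slots 1,2 occupied -> index 3.
Insert 596: h=1, slots 1,2,3 occupied -> index 4.
Table: [., 862, 855, 694, 596, ., 468]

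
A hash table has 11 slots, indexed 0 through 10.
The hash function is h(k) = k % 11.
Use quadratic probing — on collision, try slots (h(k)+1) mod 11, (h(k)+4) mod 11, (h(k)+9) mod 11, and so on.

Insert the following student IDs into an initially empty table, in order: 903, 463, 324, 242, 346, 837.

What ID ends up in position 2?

903: h=1 -> slot 1
463: h=1, probe 1,2 -> slot 2
324: h=5 -> slot 5
242: h=0 -> slot 0
346: h=5, probe 5,6 -> slot 6
837: h=1, probe 1,2,5,10 -> slot 10
Table: [242, 903, 463, ., ., 324, 346, ., ., ., 837]

463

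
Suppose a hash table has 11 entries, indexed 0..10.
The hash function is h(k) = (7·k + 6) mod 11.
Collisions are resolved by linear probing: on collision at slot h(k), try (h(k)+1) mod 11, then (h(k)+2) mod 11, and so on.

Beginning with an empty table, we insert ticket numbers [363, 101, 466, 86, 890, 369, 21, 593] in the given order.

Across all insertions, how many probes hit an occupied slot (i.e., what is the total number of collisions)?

4

Insert 363: h=6, slot 6 empty => index 6.
Insert 101: h=9, slot 9 empty => index 9.
Insert 466: h=1, slot 1 empty => index 1.
Insert 86: h=3, slot 3 empty => index 3.
Insert 890: h=10, slot 10 empty => index 10.
Insert 369: h=4, slot 4 empty => index 4.
Insert 21: h=10, slot 10 occupied => index 0.
Insert 593: h=10, slots 10,0,1 occupied => index 2.
Table: [21, 466, 593, 86, 369, _, 363, _, _, 101, 890]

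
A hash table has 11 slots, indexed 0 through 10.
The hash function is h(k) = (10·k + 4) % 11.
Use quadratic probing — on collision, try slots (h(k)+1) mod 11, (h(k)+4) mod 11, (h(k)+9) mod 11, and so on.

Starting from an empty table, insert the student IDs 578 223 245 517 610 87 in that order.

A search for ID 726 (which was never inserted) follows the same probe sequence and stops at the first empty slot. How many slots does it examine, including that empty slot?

578: h=9 → slot 9
223: h=1 → slot 1
245: h=1, probe 1,2 → slot 2
517: h=4 → slot 4
610: h=10 → slot 10
87: h=5 → slot 5
Table: [., 223, 245, ., 517, 87, ., ., ., 578, 610]
Lookup 726: h=4, probe 4,5,8 → slot 8 empty, not found.

3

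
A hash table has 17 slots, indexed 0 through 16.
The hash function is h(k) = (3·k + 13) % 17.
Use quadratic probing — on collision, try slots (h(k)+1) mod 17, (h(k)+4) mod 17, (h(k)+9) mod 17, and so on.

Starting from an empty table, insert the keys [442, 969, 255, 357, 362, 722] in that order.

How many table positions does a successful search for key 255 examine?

442: h=13 => slot 13
969: h=13, probe 13,14 => slot 14
255: h=13, probe 13,14,0 => slot 0
357: h=13, probe 13,14,0,5 => slot 5
362: h=11 => slot 11
722: h=3 => slot 3
Table: [255, ., ., 722, ., 357, ., ., ., ., ., 362, ., 442, 969, ., .]
Lookup 255: h=13, probe 13,14,0 → found at 0.

3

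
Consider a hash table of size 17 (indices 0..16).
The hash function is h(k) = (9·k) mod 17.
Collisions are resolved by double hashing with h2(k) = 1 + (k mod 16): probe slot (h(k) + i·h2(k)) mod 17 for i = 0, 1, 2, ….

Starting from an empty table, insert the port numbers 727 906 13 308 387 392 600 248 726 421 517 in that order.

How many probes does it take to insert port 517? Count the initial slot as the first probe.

727 hashes to 15; slot 15 is free => place at 15.
906 hashes to 11; slot 11 is free => place at 11.
13 hashes to 15, h2=14; 15 taken => place at 12.
308 hashes to 1; slot 1 is free => place at 1.
387 hashes to 15, h2=4; 15 taken => place at 2.
392 hashes to 9; slot 9 is free => place at 9.
600 hashes to 11, h2=9; 11 taken => place at 3.
248 hashes to 5; slot 5 is free => place at 5.
726 hashes to 6; slot 6 is free => place at 6.
421 hashes to 15, h2=6; 15 taken => place at 4.
517 hashes to 12, h2=6; 12,1 taken => place at 7.
Table: [∅, 308, 387, 600, 421, 248, 726, 517, ∅, 392, ∅, 906, 13, ∅, ∅, 727, ∅]

3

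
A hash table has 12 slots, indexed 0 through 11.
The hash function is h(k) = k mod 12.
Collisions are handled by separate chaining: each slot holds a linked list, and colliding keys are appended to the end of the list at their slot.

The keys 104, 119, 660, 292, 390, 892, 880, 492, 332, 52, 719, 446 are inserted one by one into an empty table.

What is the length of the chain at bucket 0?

2

104 → bucket 8
119 → bucket 11
660 → bucket 0
292 → bucket 4
390 → bucket 6
892 → bucket 4 (collision)
880 → bucket 4 (collision)
492 → bucket 0 (collision)
332 → bucket 8 (collision)
52 → bucket 4 (collision)
719 → bucket 11 (collision)
446 → bucket 2
Final buckets:
0: 660 -> 492
1: .
2: 446
3: .
4: 292 -> 892 -> 880 -> 52
5: .
6: 390
7: .
8: 104 -> 332
9: .
10: .
11: 119 -> 719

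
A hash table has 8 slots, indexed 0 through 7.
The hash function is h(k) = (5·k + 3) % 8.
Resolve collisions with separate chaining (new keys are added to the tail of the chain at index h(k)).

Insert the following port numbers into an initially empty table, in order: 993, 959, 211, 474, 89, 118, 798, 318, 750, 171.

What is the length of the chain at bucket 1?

993 -> bucket 0
959 -> bucket 6
211 -> bucket 2
474 -> bucket 5
89 -> bucket 0 (collision)
118 -> bucket 1
798 -> bucket 1 (collision)
318 -> bucket 1 (collision)
750 -> bucket 1 (collision)
171 -> bucket 2 (collision)
Final buckets:
0: 993 -> 89
1: 118 -> 798 -> 318 -> 750
2: 211 -> 171
3: _
4: _
5: 474
6: 959
7: _

4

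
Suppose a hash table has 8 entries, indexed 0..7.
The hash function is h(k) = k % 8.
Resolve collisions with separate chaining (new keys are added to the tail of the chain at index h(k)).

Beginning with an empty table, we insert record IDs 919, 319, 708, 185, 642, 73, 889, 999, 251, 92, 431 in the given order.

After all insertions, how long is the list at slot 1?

919 → bucket 7
319 → bucket 7 (collision)
708 → bucket 4
185 → bucket 1
642 → bucket 2
73 → bucket 1 (collision)
889 → bucket 1 (collision)
999 → bucket 7 (collision)
251 → bucket 3
92 → bucket 4 (collision)
431 → bucket 7 (collision)
Final buckets:
0: ∅
1: 185 -> 73 -> 889
2: 642
3: 251
4: 708 -> 92
5: ∅
6: ∅
7: 919 -> 319 -> 999 -> 431

3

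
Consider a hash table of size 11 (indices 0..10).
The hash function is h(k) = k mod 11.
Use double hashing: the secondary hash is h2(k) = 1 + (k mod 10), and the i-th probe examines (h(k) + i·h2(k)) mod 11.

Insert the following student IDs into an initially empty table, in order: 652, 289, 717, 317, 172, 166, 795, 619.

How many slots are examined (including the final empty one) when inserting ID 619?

4

Insert 652: h=3, slot 3 empty → index 3.
Insert 289: h=3, h2=10, slot 3 occupied → index 2.
Insert 717: h=2, h2=8, slot 2 occupied → index 10.
Insert 317: h=9, slot 9 empty → index 9.
Insert 172: h=7, slot 7 empty → index 7.
Insert 166: h=1, slot 1 empty → index 1.
Insert 795: h=3, h2=6, slots 3,9 occupied → index 4.
Insert 619: h=3, h2=10, slots 3,2,1 occupied → index 0.
Table: [619, 166, 289, 652, 795, —, —, 172, —, 317, 717]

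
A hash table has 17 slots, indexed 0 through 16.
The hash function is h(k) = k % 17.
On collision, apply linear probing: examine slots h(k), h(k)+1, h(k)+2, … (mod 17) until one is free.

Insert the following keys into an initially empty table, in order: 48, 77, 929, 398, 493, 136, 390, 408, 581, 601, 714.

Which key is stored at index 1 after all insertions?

136

Insert 48: h=14, slot 14 empty -> index 14.
Insert 77: h=9, slot 9 empty -> index 9.
Insert 929: h=11, slot 11 empty -> index 11.
Insert 398: h=7, slot 7 empty -> index 7.
Insert 493: h=0, slot 0 empty -> index 0.
Insert 136: h=0, slot 0 occupied -> index 1.
Insert 390: h=16, slot 16 empty -> index 16.
Insert 408: h=0, slots 0,1 occupied -> index 2.
Insert 581: h=3, slot 3 empty -> index 3.
Insert 601: h=6, slot 6 empty -> index 6.
Insert 714: h=0, slots 0,1,2,3 occupied -> index 4.
Table: [493, 136, 408, 581, 714, -, 601, 398, -, 77, -, 929, -, -, 48, -, 390]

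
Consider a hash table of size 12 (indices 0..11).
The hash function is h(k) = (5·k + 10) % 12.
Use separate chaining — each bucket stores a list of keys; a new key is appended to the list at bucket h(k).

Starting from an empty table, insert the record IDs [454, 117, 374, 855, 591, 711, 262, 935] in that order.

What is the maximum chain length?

454 → bucket 0
117 → bucket 7
374 → bucket 8
855 → bucket 1
591 → bucket 1 (collision)
711 → bucket 1 (collision)
262 → bucket 0 (collision)
935 → bucket 5
Final buckets:
0: 454 -> 262
1: 855 -> 591 -> 711
2: ∅
3: ∅
4: ∅
5: 935
6: ∅
7: 117
8: 374
9: ∅
10: ∅
11: ∅

3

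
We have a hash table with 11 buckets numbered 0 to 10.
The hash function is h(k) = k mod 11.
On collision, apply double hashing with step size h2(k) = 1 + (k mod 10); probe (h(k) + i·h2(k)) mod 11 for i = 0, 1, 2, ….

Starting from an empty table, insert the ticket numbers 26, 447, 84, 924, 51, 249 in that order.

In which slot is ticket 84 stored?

26 hashes to 4; slot 4 is free -> place at 4.
447 hashes to 7; slot 7 is free -> place at 7.
84 hashes to 7, h2=5; 7 taken -> place at 1.
924 hashes to 0; slot 0 is free -> place at 0.
51 hashes to 7, h2=2; 7 taken -> place at 9.
249 hashes to 7, h2=10; 7 taken -> place at 6.
Table: [924, 84, ., ., 26, ., 249, 447, ., 51, .]

1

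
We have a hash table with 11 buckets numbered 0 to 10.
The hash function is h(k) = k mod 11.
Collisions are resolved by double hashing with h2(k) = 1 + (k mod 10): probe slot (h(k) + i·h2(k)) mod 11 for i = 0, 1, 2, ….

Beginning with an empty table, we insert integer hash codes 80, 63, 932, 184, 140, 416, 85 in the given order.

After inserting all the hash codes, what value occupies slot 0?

Insert 80: h=3, slot 3 empty -> index 3.
Insert 63: h=8, slot 8 empty -> index 8.
Insert 932: h=8, h2=3, slot 8 occupied -> index 0.
Insert 184: h=8, h2=5, slot 8 occupied -> index 2.
Insert 140: h=8, h2=1, slot 8 occupied -> index 9.
Insert 416: h=9, h2=7, slot 9 occupied -> index 5.
Insert 85: h=8, h2=6, slots 8,3,9 occupied -> index 4.
Table: [932, -, 184, 80, 85, 416, -, -, 63, 140, -]

932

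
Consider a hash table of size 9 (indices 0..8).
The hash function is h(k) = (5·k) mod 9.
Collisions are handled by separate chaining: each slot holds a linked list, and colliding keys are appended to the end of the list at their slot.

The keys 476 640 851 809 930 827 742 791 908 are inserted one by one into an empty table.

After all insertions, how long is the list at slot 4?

5

Insert 476: h=4, bucket 4 empty -> new chain.
Insert 640: h=5, bucket 5 empty -> new chain.
Insert 851: h=7, bucket 7 empty -> new chain.
Insert 809: h=4, bucket 4 nonempty -> append to chain.
Insert 930: h=6, bucket 6 empty -> new chain.
Insert 827: h=4, bucket 4 nonempty -> append to chain.
Insert 742: h=2, bucket 2 empty -> new chain.
Insert 791: h=4, bucket 4 nonempty -> append to chain.
Insert 908: h=4, bucket 4 nonempty -> append to chain.
Final buckets:
0: _
1: _
2: 742
3: _
4: 476 -> 809 -> 827 -> 791 -> 908
5: 640
6: 930
7: 851
8: _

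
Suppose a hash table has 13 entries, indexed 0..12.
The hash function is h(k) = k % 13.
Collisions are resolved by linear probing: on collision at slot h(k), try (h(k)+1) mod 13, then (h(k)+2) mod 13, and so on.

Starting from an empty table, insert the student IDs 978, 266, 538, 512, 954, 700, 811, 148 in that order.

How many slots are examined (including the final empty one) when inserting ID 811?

978 hashes to 3; slot 3 is free -> place at 3.
266 hashes to 6; slot 6 is free -> place at 6.
538 hashes to 5; slot 5 is free -> place at 5.
512 hashes to 5; 5,6 taken -> place at 7.
954 hashes to 5; 5,6,7 taken -> place at 8.
700 hashes to 11; slot 11 is free -> place at 11.
811 hashes to 5; 5,6,7,8 taken -> place at 9.
148 hashes to 5; 5,6,7,8,9 taken -> place at 10.
Table: [., ., ., 978, ., 538, 266, 512, 954, 811, 148, 700, .]

5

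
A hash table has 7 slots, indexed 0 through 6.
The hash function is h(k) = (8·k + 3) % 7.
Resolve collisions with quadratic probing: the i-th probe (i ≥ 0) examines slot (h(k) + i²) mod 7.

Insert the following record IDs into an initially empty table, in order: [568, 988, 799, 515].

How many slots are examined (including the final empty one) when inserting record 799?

568: h=4 -> slot 4
988: h=4, probe 4,5 -> slot 5
799: h=4, probe 4,5,1 -> slot 1
515: h=0 -> slot 0
Table: [515, 799, -, -, 568, 988, -]

3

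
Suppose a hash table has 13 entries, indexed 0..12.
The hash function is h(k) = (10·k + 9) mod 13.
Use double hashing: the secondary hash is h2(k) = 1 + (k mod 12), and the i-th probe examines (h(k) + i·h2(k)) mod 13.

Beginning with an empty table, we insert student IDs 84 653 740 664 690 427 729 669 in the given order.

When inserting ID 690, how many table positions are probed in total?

3

Insert 84: h=4, slot 4 empty -> index 4.
Insert 653: h=0, slot 0 empty -> index 0.
Insert 740: h=12, slot 12 empty -> index 12.
Insert 664: h=6, slot 6 empty -> index 6.
Insert 690: h=6, h2=7, slots 6,0 occupied -> index 7.
Insert 427: h=2, slot 2 empty -> index 2.
Insert 729: h=6, h2=10, slot 6 occupied -> index 3.
Insert 669: h=4, h2=10, slot 4 occupied -> index 1.
Table: [653, 669, 427, 729, 84, —, 664, 690, —, —, —, —, 740]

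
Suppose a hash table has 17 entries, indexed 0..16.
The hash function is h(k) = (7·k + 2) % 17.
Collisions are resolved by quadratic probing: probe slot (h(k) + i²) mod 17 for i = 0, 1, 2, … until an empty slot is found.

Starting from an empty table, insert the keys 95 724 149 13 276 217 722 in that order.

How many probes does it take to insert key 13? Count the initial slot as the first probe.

2

95 hashes to 4; slot 4 is free => place at 4.
724 hashes to 4; 4 taken => place at 5.
149 hashes to 8; slot 8 is free => place at 8.
13 hashes to 8; 8 taken => place at 9.
276 hashes to 13; slot 13 is free => place at 13.
217 hashes to 8; 8,9 taken => place at 12.
722 hashes to 7; slot 7 is free => place at 7.
Table: [., ., ., ., 95, 724, ., 722, 149, 13, ., ., 217, 276, ., ., .]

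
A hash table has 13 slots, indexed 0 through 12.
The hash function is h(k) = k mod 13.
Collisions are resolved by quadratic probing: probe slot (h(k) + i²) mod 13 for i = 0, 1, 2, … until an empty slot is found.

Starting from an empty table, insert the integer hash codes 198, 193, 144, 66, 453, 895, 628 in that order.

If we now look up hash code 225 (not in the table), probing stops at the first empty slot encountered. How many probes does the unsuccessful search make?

198: h=3 => slot 3
193: h=11 => slot 11
144: h=1 => slot 1
66: h=1, probe 1,2 => slot 2
453: h=11, probe 11,12 => slot 12
895: h=11, probe 11,12,2,7 => slot 7
628: h=4 => slot 4
Table: [-, 144, 66, 198, 628, -, -, 895, -, -, -, 193, 453]
Lookup 225: h=4, probe 4,5 → slot 5 empty, not found.

2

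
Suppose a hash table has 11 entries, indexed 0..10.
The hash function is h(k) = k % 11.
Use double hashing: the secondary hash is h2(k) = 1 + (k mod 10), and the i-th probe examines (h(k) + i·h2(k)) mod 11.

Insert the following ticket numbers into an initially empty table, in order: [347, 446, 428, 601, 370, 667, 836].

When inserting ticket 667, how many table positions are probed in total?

2

347: h=6 → slot 6
446: h=6, h2=7, probe 6,2 → slot 2
428: h=10 → slot 10
601: h=7 → slot 7
370: h=7, h2=1, probe 7,8 → slot 8
667: h=7, h2=8, probe 7,4 → slot 4
836: h=0 → slot 0
Table: [836, ., 446, ., 667, ., 347, 601, 370, ., 428]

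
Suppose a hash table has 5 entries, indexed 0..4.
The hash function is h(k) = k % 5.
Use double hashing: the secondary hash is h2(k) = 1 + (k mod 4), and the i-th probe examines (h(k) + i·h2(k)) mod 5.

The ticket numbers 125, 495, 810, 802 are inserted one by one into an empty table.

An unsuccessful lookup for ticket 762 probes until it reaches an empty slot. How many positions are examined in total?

Insert 125: h=0, slot 0 empty -> index 0.
Insert 495: h=0, h2=4, slot 0 occupied -> index 4.
Insert 810: h=0, h2=3, slot 0 occupied -> index 3.
Insert 802: h=2, slot 2 empty -> index 2.
Table: [125, _, 802, 810, 495]
Lookup 762: h=2, h2=3, probe 2,0,3,1 → slot 1 empty, not found.

4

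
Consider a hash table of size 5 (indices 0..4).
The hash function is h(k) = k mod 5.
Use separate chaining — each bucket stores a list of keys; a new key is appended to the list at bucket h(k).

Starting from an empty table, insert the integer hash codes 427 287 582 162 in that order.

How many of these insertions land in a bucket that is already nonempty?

427 -> bucket 2
287 -> bucket 2 (collision)
582 -> bucket 2 (collision)
162 -> bucket 2 (collision)
Final buckets:
0: ∅
1: ∅
2: 427 -> 287 -> 582 -> 162
3: ∅
4: ∅

3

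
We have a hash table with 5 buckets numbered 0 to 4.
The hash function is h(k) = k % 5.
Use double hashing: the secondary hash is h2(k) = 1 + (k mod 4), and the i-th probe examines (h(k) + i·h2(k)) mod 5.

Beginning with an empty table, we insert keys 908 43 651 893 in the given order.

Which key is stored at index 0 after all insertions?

893

908: h=3 => slot 3
43: h=3, h2=4, probe 3,2 => slot 2
651: h=1 => slot 1
893: h=3, h2=2, probe 3,0 => slot 0
Table: [893, 651, 43, 908, ∅]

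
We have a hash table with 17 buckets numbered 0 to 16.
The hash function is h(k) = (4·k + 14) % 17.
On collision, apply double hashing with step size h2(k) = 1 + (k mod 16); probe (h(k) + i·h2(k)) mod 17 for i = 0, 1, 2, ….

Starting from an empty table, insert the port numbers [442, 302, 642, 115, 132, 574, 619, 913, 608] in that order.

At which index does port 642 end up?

442 hashes to 14; slot 14 is free => place at 14.
302 hashes to 15; slot 15 is free => place at 15.
642 hashes to 15, h2=3; 15 taken => place at 1.
115 hashes to 15, h2=4; 15 taken => place at 2.
132 hashes to 15, h2=5; 15 taken => place at 3.
574 hashes to 15, h2=15; 15 taken => place at 13.
619 hashes to 8; slot 8 is free => place at 8.
913 hashes to 11; slot 11 is free => place at 11.
608 hashes to 15, h2=1; 15 taken => place at 16.
Table: [∅, 642, 115, 132, ∅, ∅, ∅, ∅, 619, ∅, ∅, 913, ∅, 574, 442, 302, 608]

1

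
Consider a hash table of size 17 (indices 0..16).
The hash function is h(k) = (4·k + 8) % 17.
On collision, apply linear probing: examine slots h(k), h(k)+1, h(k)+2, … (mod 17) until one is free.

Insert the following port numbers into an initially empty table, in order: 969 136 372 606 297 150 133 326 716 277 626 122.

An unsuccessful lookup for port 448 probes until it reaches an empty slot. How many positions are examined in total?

5

Insert 969: h=8, slot 8 empty => index 8.
Insert 136: h=8, slot 8 occupied => index 9.
Insert 372: h=0, slot 0 empty => index 0.
Insert 606: h=1, slot 1 empty => index 1.
Insert 297: h=6, slot 6 empty => index 6.
Insert 150: h=13, slot 13 empty => index 13.
Insert 133: h=13, slot 13 occupied => index 14.
Insert 326: h=3, slot 3 empty => index 3.
Insert 716: h=16, slot 16 empty => index 16.
Insert 277: h=11, slot 11 empty => index 11.
Insert 626: h=13, slots 13,14 occupied => index 15.
Insert 122: h=3, slot 3 occupied => index 4.
Table: [372, 606, _, 326, 122, _, 297, _, 969, 136, _, 277, _, 150, 133, 626, 716]
Lookup 448: h=15, probe 15,16,0,1,2 → slot 2 empty, not found.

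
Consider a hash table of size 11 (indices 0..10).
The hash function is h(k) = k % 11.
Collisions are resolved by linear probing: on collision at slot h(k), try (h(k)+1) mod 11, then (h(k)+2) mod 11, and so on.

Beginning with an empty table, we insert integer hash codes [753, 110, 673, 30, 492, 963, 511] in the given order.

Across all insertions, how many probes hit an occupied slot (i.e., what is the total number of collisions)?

753 hashes to 5; slot 5 is free → place at 5.
110 hashes to 0; slot 0 is free → place at 0.
673 hashes to 2; slot 2 is free → place at 2.
30 hashes to 8; slot 8 is free → place at 8.
492 hashes to 8; 8 taken → place at 9.
963 hashes to 6; slot 6 is free → place at 6.
511 hashes to 5; 5,6 taken → place at 7.
Table: [110, —, 673, —, —, 753, 963, 511, 30, 492, —]

3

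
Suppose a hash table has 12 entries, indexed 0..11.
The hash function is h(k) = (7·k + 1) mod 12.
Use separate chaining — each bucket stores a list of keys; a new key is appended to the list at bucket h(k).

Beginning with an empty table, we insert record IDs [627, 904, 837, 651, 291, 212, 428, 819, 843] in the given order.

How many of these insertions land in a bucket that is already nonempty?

627 -> bucket 10
904 -> bucket 5
837 -> bucket 4
651 -> bucket 10 (collision)
291 -> bucket 10 (collision)
212 -> bucket 9
428 -> bucket 9 (collision)
819 -> bucket 10 (collision)
843 -> bucket 10 (collision)
Final buckets:
0: —
1: —
2: —
3: —
4: 837
5: 904
6: —
7: —
8: —
9: 212 -> 428
10: 627 -> 651 -> 291 -> 819 -> 843
11: —

5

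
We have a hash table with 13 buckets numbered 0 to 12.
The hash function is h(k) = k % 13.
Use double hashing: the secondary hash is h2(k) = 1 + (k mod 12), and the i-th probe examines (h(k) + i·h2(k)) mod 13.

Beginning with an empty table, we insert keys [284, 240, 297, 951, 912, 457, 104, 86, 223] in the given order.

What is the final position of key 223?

10

284 hashes to 11; slot 11 is free => place at 11.
240 hashes to 6; slot 6 is free => place at 6.
297 hashes to 11, h2=10; 11 taken => place at 8.
951 hashes to 2; slot 2 is free => place at 2.
912 hashes to 2, h2=1; 2 taken => place at 3.
457 hashes to 2, h2=2; 2 taken => place at 4.
104 hashes to 0; slot 0 is free => place at 0.
86 hashes to 8, h2=3; 8,11 taken => place at 1.
223 hashes to 2, h2=8; 2 taken => place at 10.
Table: [104, 86, 951, 912, 457, -, 240, -, 297, -, 223, 284, -]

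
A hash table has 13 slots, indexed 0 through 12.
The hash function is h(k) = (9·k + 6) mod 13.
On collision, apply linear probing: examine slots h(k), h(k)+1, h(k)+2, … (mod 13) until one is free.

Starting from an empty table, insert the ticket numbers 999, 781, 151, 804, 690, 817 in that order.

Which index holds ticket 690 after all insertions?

999: h=1 => slot 1
781: h=2 => slot 2
151: h=0 => slot 0
804: h=1, probe 1,2,3 => slot 3
690: h=2, probe 2,3,4 => slot 4
817: h=1, probe 1,2,3,4,5 => slot 5
Table: [151, 999, 781, 804, 690, 817, -, -, -, -, -, -, -]

4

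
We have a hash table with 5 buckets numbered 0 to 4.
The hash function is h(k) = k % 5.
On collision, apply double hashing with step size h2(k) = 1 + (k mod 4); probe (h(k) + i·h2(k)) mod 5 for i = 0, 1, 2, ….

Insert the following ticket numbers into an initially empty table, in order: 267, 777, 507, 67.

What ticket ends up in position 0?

Insert 267: h=2, slot 2 empty → index 2.
Insert 777: h=2, h2=2, slot 2 occupied → index 4.
Insert 507: h=2, h2=4, slot 2 occupied → index 1.
Insert 67: h=2, h2=4, slots 2,1 occupied → index 0.
Table: [67, 507, 267, —, 777]

67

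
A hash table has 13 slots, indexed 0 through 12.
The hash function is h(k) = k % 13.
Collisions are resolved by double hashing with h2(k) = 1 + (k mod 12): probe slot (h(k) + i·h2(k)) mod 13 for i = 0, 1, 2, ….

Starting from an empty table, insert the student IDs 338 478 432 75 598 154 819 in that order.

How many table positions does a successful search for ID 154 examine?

2

Insert 338: h=0, slot 0 empty → index 0.
Insert 478: h=10, slot 10 empty → index 10.
Insert 432: h=3, slot 3 empty → index 3.
Insert 75: h=10, h2=4, slot 10 occupied → index 1.
Insert 598: h=0, h2=11, slot 0 occupied → index 11.
Insert 154: h=11, h2=11, slot 11 occupied → index 9.
Insert 819: h=0, h2=4, slot 0 occupied → index 4.
Table: [338, 75, ., 432, 819, ., ., ., ., 154, 478, 598, .]
Lookup 154: h=11, h2=11, probe 11,9 → found at 9.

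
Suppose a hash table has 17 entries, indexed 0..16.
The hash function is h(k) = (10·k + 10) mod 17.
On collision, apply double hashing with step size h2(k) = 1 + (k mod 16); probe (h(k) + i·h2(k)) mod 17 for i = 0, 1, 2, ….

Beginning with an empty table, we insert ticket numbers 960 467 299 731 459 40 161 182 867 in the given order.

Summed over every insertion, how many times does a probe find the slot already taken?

960 hashes to 5; slot 5 is free → place at 5.
467 hashes to 5, h2=4; 5 taken → place at 9.
299 hashes to 8; slot 8 is free → place at 8.
731 hashes to 10; slot 10 is free → place at 10.
459 hashes to 10, h2=12; 10,5 taken → place at 0.
40 hashes to 2; slot 2 is free → place at 2.
161 hashes to 5, h2=2; 5 taken → place at 7.
182 hashes to 11; slot 11 is free → place at 11.
867 hashes to 10, h2=4; 10 taken → place at 14.
Table: [459, -, 40, -, -, 960, -, 161, 299, 467, 731, 182, -, -, 867, -, -]

5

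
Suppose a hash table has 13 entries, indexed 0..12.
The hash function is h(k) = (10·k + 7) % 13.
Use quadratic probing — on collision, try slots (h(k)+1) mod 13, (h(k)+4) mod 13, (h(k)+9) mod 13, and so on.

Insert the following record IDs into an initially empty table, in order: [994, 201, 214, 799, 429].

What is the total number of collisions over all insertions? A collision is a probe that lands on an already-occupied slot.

6

994 hashes to 2; slot 2 is free => place at 2.
201 hashes to 2; 2 taken => place at 3.
214 hashes to 2; 2,3 taken => place at 6.
799 hashes to 2; 2,3,6 taken => place at 11.
429 hashes to 7; slot 7 is free => place at 7.
Table: [-, -, 994, 201, -, -, 214, 429, -, -, -, 799, -]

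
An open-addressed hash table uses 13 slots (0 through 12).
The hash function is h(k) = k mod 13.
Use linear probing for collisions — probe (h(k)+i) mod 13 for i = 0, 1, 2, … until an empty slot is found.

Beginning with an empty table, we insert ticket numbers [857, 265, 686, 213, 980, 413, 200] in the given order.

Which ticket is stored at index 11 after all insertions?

413

Insert 857: h=12, slot 12 empty => index 12.
Insert 265: h=5, slot 5 empty => index 5.
Insert 686: h=10, slot 10 empty => index 10.
Insert 213: h=5, slot 5 occupied => index 6.
Insert 980: h=5, slots 5,6 occupied => index 7.
Insert 413: h=10, slot 10 occupied => index 11.
Insert 200: h=5, slots 5,6,7 occupied => index 8.
Table: [_, _, _, _, _, 265, 213, 980, 200, _, 686, 413, 857]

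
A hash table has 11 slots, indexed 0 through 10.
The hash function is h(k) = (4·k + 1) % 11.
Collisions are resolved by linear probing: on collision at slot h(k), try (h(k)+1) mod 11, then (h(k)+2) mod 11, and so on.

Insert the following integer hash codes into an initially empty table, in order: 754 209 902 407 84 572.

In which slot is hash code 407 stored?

Insert 754: h=3, slot 3 empty → index 3.
Insert 209: h=1, slot 1 empty → index 1.
Insert 902: h=1, slot 1 occupied → index 2.
Insert 407: h=1, slots 1,2,3 occupied → index 4.
Insert 84: h=7, slot 7 empty → index 7.
Insert 572: h=1, slots 1,2,3,4 occupied → index 5.
Table: [_, 209, 902, 754, 407, 572, _, 84, _, _, _]

4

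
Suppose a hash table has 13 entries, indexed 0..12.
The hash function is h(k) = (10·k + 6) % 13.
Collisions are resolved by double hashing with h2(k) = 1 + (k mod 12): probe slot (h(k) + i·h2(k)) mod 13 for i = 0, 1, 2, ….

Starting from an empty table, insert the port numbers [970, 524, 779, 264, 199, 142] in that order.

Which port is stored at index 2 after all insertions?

970 hashes to 8; slot 8 is free => place at 8.
524 hashes to 7; slot 7 is free => place at 7.
779 hashes to 9; slot 9 is free => place at 9.
264 hashes to 7, h2=1; 7,8,9 taken => place at 10.
199 hashes to 7, h2=8; 7 taken => place at 2.
142 hashes to 9, h2=11; 9,7 taken => place at 5.
Table: [—, —, 199, —, —, 142, —, 524, 970, 779, 264, —, —]

199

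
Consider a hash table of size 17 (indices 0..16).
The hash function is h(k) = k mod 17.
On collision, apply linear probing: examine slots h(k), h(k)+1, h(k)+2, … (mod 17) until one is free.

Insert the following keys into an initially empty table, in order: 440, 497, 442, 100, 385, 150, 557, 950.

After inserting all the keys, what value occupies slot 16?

440 hashes to 15; slot 15 is free → place at 15.
497 hashes to 4; slot 4 is free → place at 4.
442 hashes to 0; slot 0 is free → place at 0.
100 hashes to 15; 15 taken → place at 16.
385 hashes to 11; slot 11 is free → place at 11.
150 hashes to 14; slot 14 is free → place at 14.
557 hashes to 13; slot 13 is free → place at 13.
950 hashes to 15; 15,16,0 taken → place at 1.
Table: [442, 950, ., ., 497, ., ., ., ., ., ., 385, ., 557, 150, 440, 100]

100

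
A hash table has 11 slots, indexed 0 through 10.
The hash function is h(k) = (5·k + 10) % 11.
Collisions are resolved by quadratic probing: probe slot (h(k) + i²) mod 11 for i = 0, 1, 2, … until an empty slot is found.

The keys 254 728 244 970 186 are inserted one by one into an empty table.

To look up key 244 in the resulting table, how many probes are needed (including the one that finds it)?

254 hashes to 4; slot 4 is free -> place at 4.
728 hashes to 9; slot 9 is free -> place at 9.
244 hashes to 9; 9 taken -> place at 10.
970 hashes to 9; 9,10 taken -> place at 2.
186 hashes to 5; slot 5 is free -> place at 5.
Table: [_, _, 970, _, 254, 186, _, _, _, 728, 244]
Lookup 244: h=9, probe 9,10 → found at 10.

2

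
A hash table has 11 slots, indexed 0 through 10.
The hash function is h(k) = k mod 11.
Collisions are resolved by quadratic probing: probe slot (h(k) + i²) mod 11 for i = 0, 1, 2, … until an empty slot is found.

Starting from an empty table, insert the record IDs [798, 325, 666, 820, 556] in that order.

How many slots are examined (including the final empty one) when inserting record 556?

Insert 798: h=6, slot 6 empty -> index 6.
Insert 325: h=6, slot 6 occupied -> index 7.
Insert 666: h=6, slots 6,7 occupied -> index 10.
Insert 820: h=6, slots 6,7,10 occupied -> index 4.
Insert 556: h=6, slots 6,7,10,4 occupied -> index 0.
Table: [556, —, —, —, 820, —, 798, 325, —, —, 666]

5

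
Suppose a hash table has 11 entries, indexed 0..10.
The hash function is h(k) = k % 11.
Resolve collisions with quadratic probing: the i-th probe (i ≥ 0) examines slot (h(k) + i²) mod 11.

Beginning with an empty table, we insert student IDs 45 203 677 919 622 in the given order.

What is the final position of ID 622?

10

45 hashes to 1; slot 1 is free -> place at 1.
203 hashes to 5; slot 5 is free -> place at 5.
677 hashes to 6; slot 6 is free -> place at 6.
919 hashes to 6; 6 taken -> place at 7.
622 hashes to 6; 6,7 taken -> place at 10.
Table: [∅, 45, ∅, ∅, ∅, 203, 677, 919, ∅, ∅, 622]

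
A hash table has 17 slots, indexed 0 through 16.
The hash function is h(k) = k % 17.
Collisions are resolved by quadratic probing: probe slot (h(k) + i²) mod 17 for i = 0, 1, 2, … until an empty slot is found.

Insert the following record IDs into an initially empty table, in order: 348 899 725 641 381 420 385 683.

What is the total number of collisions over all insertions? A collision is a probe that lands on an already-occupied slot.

Insert 348: h=8, slot 8 empty -> index 8.
Insert 899: h=15, slot 15 empty -> index 15.
Insert 725: h=11, slot 11 empty -> index 11.
Insert 641: h=12, slot 12 empty -> index 12.
Insert 381: h=7, slot 7 empty -> index 7.
Insert 420: h=12, slot 12 occupied -> index 13.
Insert 385: h=11, slots 11,12,15 occupied -> index 3.
Insert 683: h=3, slot 3 occupied -> index 4.
Table: [., ., ., 385, 683, ., ., 381, 348, ., ., 725, 641, 420, ., 899, .]

5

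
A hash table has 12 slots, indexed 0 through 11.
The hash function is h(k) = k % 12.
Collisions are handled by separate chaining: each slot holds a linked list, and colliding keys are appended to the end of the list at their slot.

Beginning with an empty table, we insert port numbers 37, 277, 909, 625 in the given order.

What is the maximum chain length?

3

Insert 37: h=1, bucket 1 empty → new chain.
Insert 277: h=1, bucket 1 nonempty → append to chain.
Insert 909: h=9, bucket 9 empty → new chain.
Insert 625: h=1, bucket 1 nonempty → append to chain.
Final buckets:
0: .
1: 37 -> 277 -> 625
2: .
3: .
4: .
5: .
6: .
7: .
8: .
9: 909
10: .
11: .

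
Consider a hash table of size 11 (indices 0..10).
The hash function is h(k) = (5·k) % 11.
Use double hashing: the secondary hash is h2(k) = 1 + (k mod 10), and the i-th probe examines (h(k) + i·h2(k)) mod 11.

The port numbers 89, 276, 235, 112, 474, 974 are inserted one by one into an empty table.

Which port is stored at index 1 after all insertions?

89: h=5 => slot 5
276: h=5, h2=7, probe 5,1 => slot 1
235: h=9 => slot 9
112: h=10 => slot 10
474: h=5, h2=5, probe 5,10,4 => slot 4
974: h=8 => slot 8
Table: [—, 276, —, —, 474, 89, —, —, 974, 235, 112]

276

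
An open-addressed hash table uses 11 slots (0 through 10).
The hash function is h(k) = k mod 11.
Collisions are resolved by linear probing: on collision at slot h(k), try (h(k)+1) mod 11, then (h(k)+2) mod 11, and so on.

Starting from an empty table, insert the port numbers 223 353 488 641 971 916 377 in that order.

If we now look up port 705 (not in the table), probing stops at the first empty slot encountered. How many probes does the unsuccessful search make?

2

223 hashes to 3; slot 3 is free -> place at 3.
353 hashes to 1; slot 1 is free -> place at 1.
488 hashes to 4; slot 4 is free -> place at 4.
641 hashes to 3; 3,4 taken -> place at 5.
971 hashes to 3; 3,4,5 taken -> place at 6.
916 hashes to 3; 3,4,5,6 taken -> place at 7.
377 hashes to 3; 3,4,5,6,7 taken -> place at 8.
Table: [_, 353, _, 223, 488, 641, 971, 916, 377, _, _]
Lookup 705: h=1, probe 1,2 → slot 2 empty, not found.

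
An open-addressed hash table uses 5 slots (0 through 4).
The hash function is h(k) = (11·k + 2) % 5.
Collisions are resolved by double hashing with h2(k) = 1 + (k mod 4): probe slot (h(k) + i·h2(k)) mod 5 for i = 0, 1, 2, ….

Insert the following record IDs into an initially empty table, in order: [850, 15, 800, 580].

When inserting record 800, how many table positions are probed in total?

2

850: h=2 -> slot 2
15: h=2, h2=4, probe 2,1 -> slot 1
800: h=2, h2=1, probe 2,3 -> slot 3
580: h=2, h2=1, probe 2,3,4 -> slot 4
Table: [—, 15, 850, 800, 580]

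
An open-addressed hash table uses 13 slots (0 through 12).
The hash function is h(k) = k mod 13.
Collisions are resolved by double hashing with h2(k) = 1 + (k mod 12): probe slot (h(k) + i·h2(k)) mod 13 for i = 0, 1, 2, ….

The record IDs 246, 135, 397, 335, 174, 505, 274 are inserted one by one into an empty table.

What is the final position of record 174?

Insert 246: h=12, slot 12 empty -> index 12.
Insert 135: h=5, slot 5 empty -> index 5.
Insert 397: h=7, slot 7 empty -> index 7.
Insert 335: h=10, slot 10 empty -> index 10.
Insert 174: h=5, h2=7, slots 5,12 occupied -> index 6.
Insert 505: h=11, slot 11 empty -> index 11.
Insert 274: h=1, slot 1 empty -> index 1.
Table: [∅, 274, ∅, ∅, ∅, 135, 174, 397, ∅, ∅, 335, 505, 246]

6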